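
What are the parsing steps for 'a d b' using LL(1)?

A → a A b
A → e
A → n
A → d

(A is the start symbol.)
LL(1) parsing maintains a stack (initially the start symbol over $) and the input. At each step: if the stack top is a terminal, match it against the current input token; if it is a non-terminal N, replace it with the RHS of M[N, lookahead] (the unique production whose predict set contains the lookahead).

Stack is shown with the top on the left.

Stack    Input    Action
------------------------
A $      a d b $  output A → a A b
a A b $  a d b $  match 'a'
A b $    d b $    output A → d
d b $    d b $    match 'd'
b $      b $      match 'b'
$        $        accept

The string is accepted.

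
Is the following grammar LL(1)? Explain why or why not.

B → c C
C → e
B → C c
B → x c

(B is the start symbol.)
Relevant sets:
  FIRST(C) = { 'e' }

For B:
  PREDICT(B → c C) = { 'c' }
  PREDICT(B → C c) = { 'e' }
  PREDICT(B → x c) = { 'x' }
C has a single production, so nothing to check there.

All predict sets are disjoint. The grammar IS LL(1).

Answer: Yes, the grammar is LL(1).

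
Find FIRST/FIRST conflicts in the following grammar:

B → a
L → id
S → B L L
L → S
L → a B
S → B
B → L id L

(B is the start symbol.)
A FIRST/FIRST conflict occurs when two productions N → α and N → β for the same non-terminal have FIRST(α) ∩ FIRST(β) ≠ ∅ (with ε ∈ FIRST of a nullable right-hand side, so two nullable alternatives also conflict).

FIRST sets of the non-terminals at (or reachable through a nullable prefix from) the front of some alternative:
  FIRST(L) = { 'a', 'id' }
  FIRST(S) = { 'a', 'id' }
  FIRST(B) = { 'a', 'id' }

Productions for B:
  B → a: FIRST = { 'a' }
  B → L id L: FIRST = { 'a', 'id' }
Productions for L:
  L → id: FIRST = { 'id' }
  L → S: FIRST = { 'a', 'id' }
  L → a B: FIRST = { 'a' }
Productions for S:
  S → B L L: FIRST = { 'a', 'id' }
  S → B: FIRST = { 'a', 'id' }

Conflict for B: B → a and B → L id L
  Overlap: { 'a' }
Conflict for L: L → id and L → S
  Overlap: { 'id' }
Conflict for L: L → S and L → a B
  Overlap: { 'a' }
Conflict for S: S → B L L and S → B
  Overlap: { 'a', 'id' }

Answer: Yes. B → a / B → L id L on { 'a' }; L → id / L → S on { 'id' }; L → S / L → a B on { 'a' }; S → B L L / S → B on { 'a', 'id' }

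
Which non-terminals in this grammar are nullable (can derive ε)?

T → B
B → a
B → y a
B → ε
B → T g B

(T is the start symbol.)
{ 'B', 'T' }

ε-productions: B → ε
So B is immediately nullable.
T → B: every symbol on the right is nullable, so T is nullable too.
Every non-terminal is now nullable.
Nullable = { 'B', 'T' }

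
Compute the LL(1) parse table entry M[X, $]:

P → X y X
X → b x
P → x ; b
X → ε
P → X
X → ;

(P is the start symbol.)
X → ε

To find M[X, $], we find productions for X where $ is in the predict set (PREDICT(N → α) = (FIRST(α) \ {ε}) ∪ (FOLLOW(N) if α ⇒* ε)).

Relevant sets:
  FOLLOW(X) = { $, 'y' }

X → b x: PREDICT = { 'b' }
X → ε: PREDICT = { $, 'y' }
  $ is in predict set, so this production goes in M[X, $]
X → ;: PREDICT = { ';' }

M[X, $] = X → ε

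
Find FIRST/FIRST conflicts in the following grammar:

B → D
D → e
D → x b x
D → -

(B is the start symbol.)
No FIRST/FIRST conflicts.

Productions for D:
  D → e: FIRST = { 'e' }
  D → x b x: FIRST = { 'x' }
  D → -: FIRST = { '-' }
B has only one production, so no FIRST/FIRST conflict is possible there.

All alternatives of each non-terminal have pairwise disjoint FIRST sets.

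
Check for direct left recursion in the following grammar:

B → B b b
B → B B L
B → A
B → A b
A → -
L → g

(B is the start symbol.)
Yes, B is left-recursive

B → B b b: LEFT RECURSIVE (starts with B)
B → B B L: LEFT RECURSIVE (starts with B)
B → A: starts with A
B → A b: starts with A
A → -: starts with '-'
L → g: starts with g

The grammar has direct left recursion on: B.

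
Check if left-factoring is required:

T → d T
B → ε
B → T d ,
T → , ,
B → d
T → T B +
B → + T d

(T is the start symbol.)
No, left-factoring is not needed

Left-factoring is needed when two productions for the same non-terminal
share a common prefix on the right-hand side.

Productions for T:
  T → d T
  T → , ,
  T → T B +
Productions for B:
  B → ε
  B → T d ,
  B → d
  B → + T d

No common prefixes found.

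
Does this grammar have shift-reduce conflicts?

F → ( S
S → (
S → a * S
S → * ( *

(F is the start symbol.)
No shift-reduce conflicts

A shift-reduce conflict occurs when an LR(0) state has both:
  - a complete (reduce) item [A → α .] (dot at the end), and
  - a shift item [B → β . c γ] (dot before a terminal).

Augment with F' → F and build the canonical LR(0) collection (I0 = CLOSURE({[F' → . F]}), then GOTO on every symbol after a dot until no new states appear). It has 11 states:
  I0: { [F → . ( S], [F' → . F] }  — shift
  I1: { [F → ( . S], [S → . (], [S → . * ( *], [S → . a * S] }  — shift
  I2: { [F' → F .] }  — accept
  I3: { [S → ( .] }  — reduce
  I4: { [S → * . ( *] }  — shift
  I5: { [F → ( S .] }  — reduce
  I6: { [S → a . * S] }  — shift
  I7: { [S → . (], [S → . * ( *], [S → . a * S], [S → a * . S] }  — shift
  I8: { [S → a * S .] }  — reduce
  I9: { [S → * ( . *] }  — shift
  I10: { [S → * ( * .] }  — reduce

No state contains both a complete item and a shift item.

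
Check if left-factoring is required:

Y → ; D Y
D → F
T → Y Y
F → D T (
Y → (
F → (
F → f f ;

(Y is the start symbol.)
No, left-factoring is not needed

Left-factoring is needed when two productions for the same non-terminal
share a common prefix on the right-hand side.

Productions for Y:
  Y → ; D Y
  Y → (
Productions for F:
  F → D T (
  F → (
  F → f f ;

No common prefixes found.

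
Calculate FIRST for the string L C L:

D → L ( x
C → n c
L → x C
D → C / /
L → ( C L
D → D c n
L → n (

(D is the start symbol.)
{ '(', 'n', 'x' }

FIRST sets of the non-terminals involved (from the grammar, by fixed-point iteration):
  FIRST(L) = { '(', 'n', 'x' }

To compute FIRST(L C L), process the symbols left to right:
Symbol L is a non-terminal. Add FIRST(L) \ {ε} = { '(', 'n', 'x' }
L is not nullable (ε ∉ FIRST(L)), so stop here.
FIRST(L C L) = { '(', 'n', 'x' }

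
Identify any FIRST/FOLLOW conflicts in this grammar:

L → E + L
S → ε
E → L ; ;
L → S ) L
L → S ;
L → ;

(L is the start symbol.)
A FIRST/FOLLOW conflict occurs when a non-terminal N has a nullable alternative N → β (β ⇒* ε) and another alternative N → α with FIRST(α) ∩ FOLLOW(N) ≠ ∅: on such a lookahead the parser cannot decide between expanding α and letting N vanish via β.

Nullable non-terminals: S.
S has a nullable alternative but only one production, so nothing to check.

E, L have no nullable alternative, so no FIRST/FOLLOW check is needed there.

No FIRST/FOLLOW conflicts found.

Answer: No FIRST/FOLLOW conflicts.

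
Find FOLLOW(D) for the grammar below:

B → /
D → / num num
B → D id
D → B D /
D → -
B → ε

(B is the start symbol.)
{ '/', 'id' }

In B → D id: D is followed by id, add FIRST(id) \ {ε} = { 'id' }
In D → B D /: D is followed by '/', add FIRST('/') \ {ε} = { '/' }

Taking the union: FOLLOW(D) = { '/', 'id' }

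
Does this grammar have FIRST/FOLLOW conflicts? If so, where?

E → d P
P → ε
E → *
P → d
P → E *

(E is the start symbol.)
Nullable non-terminals: P.
FIRST sets used below: FIRST(E) = { '*', 'd' }

P: nullable alternative(s) P → ε; FOLLOW(P) = { $, '*' }
  P → ε: FIRST \ {ε} = { } — this is the only nullable alternative, skip
  P → d: FIRST \ {ε} = { 'd' } — disjoint from FOLLOW(P)
  P → E *: FIRST \ {ε} = { '*', 'd' } — overlaps FOLLOW(P) on { '*' }: CONFLICT

E has no nullable alternative, so no FIRST/FOLLOW check is needed there.

So the grammar has 1 FIRST/FOLLOW conflict (marked CONFLICT above).

Answer: Yes. P → E '*' with FOLLOW(P) on { '*' }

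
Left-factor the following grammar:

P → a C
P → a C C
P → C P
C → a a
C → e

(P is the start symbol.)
Left-factoring transforms A → αβ₁ | αβ₂ into A → αA' and A' → β₁ | β₂
(α is the longest common prefix among the alternatives). Repeat until
no nonterminal has two alternatives with a common prefix.

Round 1: P has alternatives sharing prefix 'a C'. Introduce P': P → a C P'
  Add: P' → ε
  Add: P' → C

No remaining common prefixes — done.

Resulting grammar:
P → a C P'
P' → ε
P' → C
P → C P
C → a a
C → e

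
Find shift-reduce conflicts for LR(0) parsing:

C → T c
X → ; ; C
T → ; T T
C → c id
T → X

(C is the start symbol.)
A shift-reduce conflict occurs when an LR(0) state has both:
  - a complete (reduce) item [A → α .] (dot at the end), and
  - a shift item [B → β . c γ] (dot before a terminal).

Augment with C' → C and build the canonical LR(0) collection (I0 = CLOSURE({[C' → . C]}), then GOTO on every symbol after a dot until no new states appear). It has 13 states:
  I0: { [C → . T c], [C → . c id], [C' → . C], [T → . ; T T], [T → . X], [X → . ; ; C] }  — shift
  I1: { [T → . ; T T], [T → . X], [T → ; . T T], [X → . ; ; C], [X → ; . ; C] }  — shift
  I2: { [C' → C .] }  — accept
  I3: { [C → T . c] }  — shift
  I4: { [T → X .] }  — reduce
  I5: { [C → c . id] }  — shift
  I6: { [C → c id .] }  — reduce
  I7: { [C → T c .] }  — reduce
  I8: { [C → . T c], [C → . c id], [T → . ; T T], [T → . X], [T → ; . T T], [X → . ; ; C], [X → ; . ; C], [X → ; ; . C] }  — shift
  I9: { [T → . ; T T], [T → . X], [T → ; T . T], [X → . ; ; C] }  — shift
  I10: { [T → ; T T .] }  — reduce
  I11: { [X → ; ; C .] }  — reduce
  I12: { [C → T . c], [T → . ; T T], [T → . X], [T → ; T . T], [X → . ; ; C] }  — shift

No state contains both a complete item and a shift item.

Answer: No shift-reduce conflicts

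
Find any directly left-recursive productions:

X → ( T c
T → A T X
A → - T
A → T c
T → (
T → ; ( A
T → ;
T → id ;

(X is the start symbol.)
X → ( T c: starts with '('
T → A T X: starts with A
A → - T: starts with '-'
A → T c: starts with T
T → (: starts with '('
T → ; ( A: starts with ';'
T → ;: starts with ';'
T → id ;: starts with id

No direct left recursion found.

Answer: No direct left recursion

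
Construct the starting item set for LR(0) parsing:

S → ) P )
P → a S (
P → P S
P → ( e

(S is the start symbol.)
{ [S → . ) P )], [S' → . S] }

First, augment the grammar with S' → S
I₀ = CLOSURE({ [S' → . S] }):
  [S' → . S] has the dot before S: add [S → . ) P )]
No further items can be added.

I₀ = { [S → . ) P )], [S' → . S] }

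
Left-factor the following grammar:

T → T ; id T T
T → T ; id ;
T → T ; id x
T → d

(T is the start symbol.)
T → T ; id T'
T' → T T
T' → ;
T' → x
T → d

Left-factoring transforms A → αβ₁ | αβ₂ into A → αA' and A' → β₁ | β₂
(α is the longest common prefix among the alternatives). Repeat until
no nonterminal has two alternatives with a common prefix.

Round 1: T has alternatives sharing prefix 'T ; id'. Introduce T': T → T ; id T'
  Add: T' → T T
  Add: T' → ;
  Add: T' → x

No remaining common prefixes — done.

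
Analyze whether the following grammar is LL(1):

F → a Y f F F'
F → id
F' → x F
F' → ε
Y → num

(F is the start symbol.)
A grammar is LL(1) if for each non-terminal N with multiple productions, the predict sets of those productions are pairwise disjoint, where PREDICT(N → α) = (FIRST(α) \ {ε}) ∪ (FOLLOW(N) if α ⇒* ε).

Relevant sets:
  FOLLOW(F') = { $, 'x' }

For F:
  PREDICT(F → a Y f F F') = { 'a' }
  PREDICT(F → id) = { 'id' }
For F':
  PREDICT(F' → x F) = { 'x' }
  PREDICT(F' → ε) = { $, 'x' }
Y has a single production, so nothing to check there.

Conflict found: Predict set conflict for F': { 'x' }
The grammar is NOT LL(1).

Answer: No. Predict set conflict for F': { 'x' }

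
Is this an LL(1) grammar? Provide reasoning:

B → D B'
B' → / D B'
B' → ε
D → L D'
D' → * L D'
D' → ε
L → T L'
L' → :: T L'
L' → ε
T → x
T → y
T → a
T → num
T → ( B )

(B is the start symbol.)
Yes, the grammar is LL(1).

Relevant sets:
  FOLLOW(B') = { $, ')' }
  FOLLOW(D') = { $, ')', '/' }
  FOLLOW(L') = { $, ')', '*', '/' }

For B':
  PREDICT(B' → '/' D B') = { '/' }
  PREDICT(B' → ε) = { $, ')' }
For D':
  PREDICT(D' → '*' L D') = { '*' }
  PREDICT(D' → ε) = { $, ')', '/' }
For L':
  PREDICT(L' → :: T L') = { '::' }
  PREDICT(L' → ε) = { $, ')', '*', '/' }
For T:
  PREDICT(T → x) = { 'x' }
  PREDICT(T → y) = { 'y' }
  PREDICT(T → a) = { 'a' }
  PREDICT(T → num) = { 'num' }
  PREDICT(T → '(' B ')') = { '(' }
B, D, L have a single production, so nothing to check there.

All predict sets are disjoint. The grammar IS LL(1).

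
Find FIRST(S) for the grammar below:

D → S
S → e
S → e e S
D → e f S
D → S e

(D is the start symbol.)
{ 'e' }

To compute FIRST(S), examine every production with S on the left-hand side, reading each right-hand side left to right until a non-nullable symbol is reached.

From S → e:
  - e is a terminal: add 'e' and stop
From S → e e S:
  - e is a terminal: add 'e' and stop

Collecting: FIRST(S) = { 'e' }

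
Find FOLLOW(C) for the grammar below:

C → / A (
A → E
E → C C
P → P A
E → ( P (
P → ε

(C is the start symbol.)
{ $, '(', '/' }

To compute FOLLOW(C), find every occurrence of C on a right-hand side N → α C β: add FIRST(β) \ {ε}, and if β is empty or nullable also add FOLLOW(N). Iterate to a fixed point.

C is the start symbol, so $ ∈ FOLLOW(C).
In E → C C: C is followed by C, add FIRST(C) \ {ε} = { '/' }
In E → C C: C is at the end, add FOLLOW(E)

The FOLLOW sets referred to above (computed the same way, to a fixed point):
  FOLLOW(E) = { '(', '/' }

Taking the union: FOLLOW(C) = { $, '(', '/' }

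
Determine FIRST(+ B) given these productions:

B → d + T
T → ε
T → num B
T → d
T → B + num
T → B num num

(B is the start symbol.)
To compute FIRST(+ B), process the symbols left to right:
Symbol + is a terminal. Add '+' and stop.
FIRST(+ B) = { '+' }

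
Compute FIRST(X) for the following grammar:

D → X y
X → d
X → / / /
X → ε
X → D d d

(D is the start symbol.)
{ '/', 'd', 'y', ε }

To compute FIRST(X), examine every production with X on the left-hand side, reading each right-hand side left to right until a non-nullable symbol is reached.

FIRST sets of the other non-terminals involved (by the same procedure, iterated to a fixed point):
  FIRST(D) = { '/', 'd', 'y' }

From X → d:
  - d is a terminal: add 'd' and stop
From X → / / /:
  - '/' is a terminal: add '/' and stop
From X → ε:
  - ε-production, so ε ∈ FIRST(X)
From X → D d d:
  - D is a non-terminal: add FIRST(D) \ {ε} = { '/', 'd', 'y' }
    D is not nullable, so stop

Collecting: FIRST(X) = { '/', 'd', 'y', ε }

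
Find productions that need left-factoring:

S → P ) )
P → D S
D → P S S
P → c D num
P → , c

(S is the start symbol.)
No, left-factoring is not needed

Left-factoring is needed when two productions for the same non-terminal
share a common prefix on the right-hand side.

Productions for P:
  P → D S
  P → c D num
  P → , c

No common prefixes found.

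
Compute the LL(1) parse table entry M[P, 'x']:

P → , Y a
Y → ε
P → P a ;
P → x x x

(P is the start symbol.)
P → P a ;, P → x x x

To find M[P, 'x'], we find productions for P where 'x' is in the predict set (PREDICT(N → α) = (FIRST(α) \ {ε}) ∪ (FOLLOW(N) if α ⇒* ε)).

Relevant sets:
  FIRST(P) = { ',', 'x' }

P → , Y a: PREDICT = { ',' }
P → P a ;: PREDICT = { ',', 'x' }
  'x' is in predict set, so this production goes in M[P, 'x']
P → x x x: PREDICT = { 'x' }
  'x' is in predict set, so this production goes in M[P, 'x']

M[P, 'x'] = P → P a ;, P → x x x  (a multiply-defined cell — the grammar is not LL(1))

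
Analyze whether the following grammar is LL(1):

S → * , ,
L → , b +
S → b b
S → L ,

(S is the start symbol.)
Yes, the grammar is LL(1).

A grammar is LL(1) if for each non-terminal N with multiple productions, the predict sets of those productions are pairwise disjoint, where PREDICT(N → α) = (FIRST(α) \ {ε}) ∪ (FOLLOW(N) if α ⇒* ε).

Relevant sets:
  FIRST(L) = { ',' }

For S:
  PREDICT(S → '*' ',' ',') = { '*' }
  PREDICT(S → b b) = { 'b' }
  PREDICT(S → L ',') = { ',' }
L has a single production, so nothing to check there.

All predict sets are disjoint. The grammar IS LL(1).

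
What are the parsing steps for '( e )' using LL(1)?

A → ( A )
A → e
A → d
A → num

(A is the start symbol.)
Stack is shown with the top on the left.

Stack    Input    Action
------------------------
A $      ( e ) $  output A → ( A )
( A ) $  ( e ) $  match '('
A ) $    e ) $    output A → e
e ) $    e ) $    match 'e'
) $      ) $      match ')'
$        $        accept

The string is accepted.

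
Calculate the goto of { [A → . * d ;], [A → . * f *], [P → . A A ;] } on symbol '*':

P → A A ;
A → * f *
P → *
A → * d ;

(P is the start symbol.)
GOTO(I, '*') = CLOSURE({ [A → αX.β] : [A → α.Xβ] ∈ I, X = '*' })

Items with dot before '*', with the dot advanced:
  [A → . * d ;] → [A → * . d ;]
  [A → . * f *] → [A → * . f *]
Closure adds nothing (no advanced item has the dot before a non-terminal).

GOTO = { [A → * . d ;], [A → * . f *] }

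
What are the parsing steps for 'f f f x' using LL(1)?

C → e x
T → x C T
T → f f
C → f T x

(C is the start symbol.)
LL(1) parsing maintains a stack (initially the start symbol over $) and the input. At each step: if the stack top is a terminal, match it against the current input token; if it is a non-terminal N, replace it with the RHS of M[N, lookahead] (the unique production whose predict set contains the lookahead).

Stack is shown with the top on the left.

Stack    Input      Action
--------------------------
C $      f f f x $  output C → f T x
f T x $  f f f x $  match 'f'
T x $    f f x $    output T → f f
f f x $  f f x $    match 'f'
f x $    f x $      match 'f'
x $      x $        match 'x'
$        $          accept

The string is accepted.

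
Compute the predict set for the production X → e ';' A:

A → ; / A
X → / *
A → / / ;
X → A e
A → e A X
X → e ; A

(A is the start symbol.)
PREDICT(X → e ';' A) = (FIRST(RHS) \ {ε}) ∪ (FOLLOW(X) if ε ∈ FIRST(RHS), i.e. RHS ⇒* ε)
FIRST(e ';' A) = { 'e' }
ε ∉ FIRST(e ';' A), so FOLLOW(X) is not added.
PREDICT(X → e ';' A) = { 'e' }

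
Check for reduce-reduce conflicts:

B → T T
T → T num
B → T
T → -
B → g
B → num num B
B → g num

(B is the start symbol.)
No reduce-reduce conflicts

Augment with B' → B and build the canonical LR(0) collection (I0 = CLOSURE({[B' → . B]}), then GOTO on every symbol after a dot until no new states appear). It has 11 states:
  I0: { [B → . T T], [B → . T], [B → . g num], [B → . g], [B → . num num B], [B' → . B], [T → . -], [T → . T num] }  — shift
  I1: { [T → - .] }  — reduce
  I2: { [B' → B .] }  — accept
  I3: { [B → T . T], [B → T .], [T → . -], [T → . T num], [T → T . num] }  — shift, reduce
  I4: { [B → g . num], [B → g .] }  — shift, reduce
  I5: { [B → num . num B] }  — shift
  I6: { [B → . T T], [B → . T], [B → . g num], [B → . g], [B → . num num B], [B → num num . B], [T → . -], [T → . T num] }  — shift
  I7: { [B → num num B .] }  — reduce
  I8: { [B → g num .] }  — reduce
  I9: { [B → T T .], [T → T . num] }  — shift, reduce
  I10: { [T → T num .] }  — reduce

No state contains more than one complete item.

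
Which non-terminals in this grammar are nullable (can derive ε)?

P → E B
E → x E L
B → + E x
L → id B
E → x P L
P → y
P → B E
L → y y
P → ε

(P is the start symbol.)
{ 'P' }

A non-terminal is nullable if it can derive ε (the empty string): either it has an ε-production, or it has a production whose right-hand side consists entirely of nullable non-terminals.

ε-productions: P → ε
So P is immediately nullable.
No further non-terminal can be added: every production for the remaining non-terminals contains a terminal or a non-nullable non-terminal.
Nullable = { 'P' }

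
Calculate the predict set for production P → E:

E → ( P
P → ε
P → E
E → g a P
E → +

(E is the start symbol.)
PREDICT(P → E) = (FIRST(RHS) \ {ε}) ∪ (FOLLOW(P) if ε ∈ FIRST(RHS), i.e. RHS ⇒* ε)
FIRST(E) = { '(', '+', 'g' }
FIRST(E) = { '(', '+', 'g' }
ε ∉ FIRST(E), so FOLLOW(P) is not added.
PREDICT(P → E) = { '(', '+', 'g' }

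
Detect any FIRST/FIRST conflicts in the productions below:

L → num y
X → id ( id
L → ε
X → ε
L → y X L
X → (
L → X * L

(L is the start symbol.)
A FIRST/FIRST conflict occurs when two productions N → α and N → β for the same non-terminal have FIRST(α) ∩ FIRST(β) ≠ ∅ (with ε ∈ FIRST of a nullable right-hand side, so two nullable alternatives also conflict).

FIRST sets of the non-terminals at (or reachable through a nullable prefix from) the front of some alternative:
  FIRST(X) = { '(', 'id', ε }

Productions for L:
  L → num y: FIRST = { 'num' }
  L → ε: FIRST = { ε }
  L → y X L: FIRST = { 'y' }
  L → X * L: FIRST = { '(', '*', 'id' }
Productions for X:
  X → id ( id: FIRST = { 'id' }
  X → ε: FIRST = { ε }
  X → (: FIRST = { '(' }

All alternatives of each non-terminal have pairwise disjoint FIRST sets.

Answer: No FIRST/FIRST conflicts.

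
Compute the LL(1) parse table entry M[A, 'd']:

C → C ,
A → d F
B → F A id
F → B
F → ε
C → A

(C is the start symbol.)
A → d F

To find M[A, 'd'], we find productions for A where 'd' is in the predict set (PREDICT(N → α) = (FIRST(α) \ {ε}) ∪ (FOLLOW(N) if α ⇒* ε)).

A → d F: PREDICT = { 'd' }
  'd' is in predict set, so this production goes in M[A, 'd']

M[A, 'd'] = A → d F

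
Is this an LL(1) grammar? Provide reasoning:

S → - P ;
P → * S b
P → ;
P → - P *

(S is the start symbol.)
Yes, the grammar is LL(1).

A grammar is LL(1) if for each non-terminal N with multiple productions, the predict sets of those productions are pairwise disjoint, where PREDICT(N → α) = (FIRST(α) \ {ε}) ∪ (FOLLOW(N) if α ⇒* ε).

For P:
  PREDICT(P → '*' S b) = { '*' }
  PREDICT(P → ';') = { ';' }
  PREDICT(P → '-' P '*') = { '-' }
S has a single production, so nothing to check there.

All predict sets are disjoint. The grammar IS LL(1).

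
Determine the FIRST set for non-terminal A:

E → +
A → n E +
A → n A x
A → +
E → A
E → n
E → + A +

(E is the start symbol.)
To compute FIRST(A), examine every production with A on the left-hand side, reading each right-hand side left to right until a non-nullable symbol is reached.

From A → n E +:
  - n is a terminal: add 'n' and stop
From A → n A x:
  - n is a terminal: add 'n' and stop
From A → +:
  - '+' is a terminal: add '+' and stop

Collecting: FIRST(A) = { '+', 'n' }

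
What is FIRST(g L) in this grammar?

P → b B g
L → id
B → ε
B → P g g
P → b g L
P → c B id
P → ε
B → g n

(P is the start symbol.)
{ 'g' }

To compute FIRST(g L), process the symbols left to right:
Symbol g is a terminal. Add 'g' and stop.
FIRST(g L) = { 'g' }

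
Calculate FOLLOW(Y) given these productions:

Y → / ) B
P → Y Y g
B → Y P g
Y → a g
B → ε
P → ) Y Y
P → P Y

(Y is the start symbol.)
To compute FOLLOW(Y), find every occurrence of Y on a right-hand side N → α Y β: add FIRST(β) \ {ε}, and if β is empty or nullable also add FOLLOW(N). Iterate to a fixed point.

Y is the start symbol, so $ ∈ FOLLOW(Y).
In P → Y Y g: Y is followed by Y g, add FIRST(Y g) \ {ε} = { '/', 'a' }
In P → Y Y g: Y is followed by g, add FIRST(g) \ {ε} = { 'g' }
In B → Y P g: Y is followed by P g, add FIRST(P g) \ {ε} = { ')', '/', 'a' }
In P → ) Y Y: Y is followed by Y, add FIRST(Y) \ {ε} = { '/', 'a' }
In P → ) Y Y: Y is at the end, add FOLLOW(P)
In P → P Y: Y is at the end, add FOLLOW(P)

The FOLLOW sets referred to above (computed the same way, to a fixed point):
  FOLLOW(P) = { '/', 'a', 'g' }

Taking the union: FOLLOW(Y) = { $, ')', '/', 'a', 'g' }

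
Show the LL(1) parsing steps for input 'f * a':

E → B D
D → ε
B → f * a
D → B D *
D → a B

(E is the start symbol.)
LL(1) parsing maintains a stack (initially the start symbol over $) and the input. At each step: if the stack top is a terminal, match it against the current input token; if it is a non-terminal N, replace it with the RHS of M[N, lookahead] (the unique production whose predict set contains the lookahead).

Stack is shown with the top on the left.

Stack      Input    Action
--------------------------
E $        f * a $  output E → B D
B D $      f * a $  output B → f * a
f * a D $  f * a $  match 'f'
* a D $    * a $    match '*'
a D $      a $      match 'a'
D $        $        output D → ε
$          $        accept

The string is accepted.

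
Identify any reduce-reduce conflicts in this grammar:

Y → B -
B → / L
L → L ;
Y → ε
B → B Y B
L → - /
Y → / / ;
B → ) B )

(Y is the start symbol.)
Yes — I8: [B → B Y B .] vs [Y → .]

A reduce-reduce conflict occurs when an LR(0) state has two complete items [A → α .] and [B → β .] — both call for a reduction, and with no lookahead the parser cannot choose between them.

Augment with Y' → Y and build the canonical LR(0) collection (I0 = CLOSURE({[Y' → . Y]}), then GOTO on every symbol after a dot until no new states appear). It has 17 states:
  I0: { [B → . ) B )], [B → . / L], [B → . B Y B], [Y → . / / ;], [Y → . B -], [Y → .], [Y' → . Y] }  — shift, reduce
  I1: { [B → ) . B )], [B → . ) B )], [B → . / L], [B → . B Y B] }  — shift
  I2: { [B → / . L], [L → . - /], [L → . L ;], [Y → / . / ;] }  — shift
  I3: { [B → . ) B )], [B → . / L], [B → . B Y B], [B → B . Y B], [Y → . / / ;], [Y → . B -], [Y → .], [Y → B . -] }  — shift, reduce
  I4: { [Y' → Y .] }  — accept
  I5: { [Y → B - .] }  — reduce
  I6: { [B → . ) B )], [B → . / L], [B → . B Y B], [B → B Y . B] }  — shift
  I7: { [B → / . L], [L → . - /], [L → . L ;] }  — shift
  I8: { [B → . ) B )], [B → . / L], [B → . B Y B], [B → B . Y B], [B → B Y B .], [Y → . / / ;], [Y → . B -], [Y → .] }  — shift, 2 reduces
  I9: { [L → - . /] }  — shift
  I10: { [B → / L .], [L → L . ;] }  — shift, reduce
  I11: { [L → L ; .] }  — reduce
  I12: { [L → - / .] }  — reduce
  I13: { [Y → / / . ;] }  — shift
  I14: { [Y → / / ; .] }  — reduce
  I15: { [B → ) B . )], [B → . ) B )], [B → . / L], [B → . B Y B], [B → B . Y B], [Y → . / / ;], [Y → . B -], [Y → .] }  — shift, reduce
  I16: { [B → ) . B )], [B → ) B ) .], [B → . ) B )], [B → . / L], [B → . B Y B] }  — shift, reduce

I8 contains complete items [B → B Y B .], [Y → .] — reduce-reduce conflict.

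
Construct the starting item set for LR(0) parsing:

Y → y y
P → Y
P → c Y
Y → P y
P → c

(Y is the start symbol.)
First, augment the grammar with Y' → Y
I₀ = CLOSURE({ [Y' → . Y] }):
  [Y' → . Y] has the dot before Y: add [Y → . y y], [Y → . P y]
  [Y → . P y] has the dot before P: add [P → . Y], [P → . c Y], [P → . c]
No further items can be added.

I₀ = { [P → . Y], [P → . c Y], [P → . c], [Y → . P y], [Y → . y y], [Y' → . Y] }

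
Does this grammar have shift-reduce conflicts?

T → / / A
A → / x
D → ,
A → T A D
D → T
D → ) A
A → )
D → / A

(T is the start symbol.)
Augment with T' → T and build the canonical LR(0) collection (I0 = CLOSURE({[T' → . T]}), then GOTO on every symbol after a dot until no new states appear). It has 18 states:
  I0: { [T → . / / A], [T' → . T] }  — shift
  I1: { [T → / . / A] }  — shift
  I2: { [T' → T .] }  — accept
  I3: { [A → . )], [A → . / x], [A → . T A D], [T → . / / A], [T → / / . A] }  — shift
  I4: { [A → ) .] }  — reduce
  I5: { [A → / . x], [T → / . / A] }  — shift
  I6: { [T → / / A .] }  — reduce
  I7: { [A → . )], [A → . / x], [A → . T A D], [A → T . A D], [T → . / / A] }  — shift
  I8: { [A → T A . D], [D → . ) A], [D → . ,], [D → . / A], [D → . T], [T → . / / A] }  — shift
  I9: { [A → . )], [A → . / x], [A → . T A D], [D → ) . A], [T → . / / A] }  — shift
  I10: { [D → , .] }  — reduce
  I11: { [A → . )], [A → . / x], [A → . T A D], [D → / . A], [T → . / / A], [T → / . / A] }  — shift
  I12: { [A → T A D .] }  — reduce
  I13: { [D → T .] }  — reduce
  I14: { [A → . )], [A → . / x], [A → . T A D], [A → / . x], [T → . / / A], [T → / . / A], [T → / / . A] }  — shift
  I15: { [D → / A .] }  — reduce
  I16: { [A → / x .] }  — reduce
  I17: { [D → ) A .] }  — reduce

No state contains both a complete item and a shift item.

Answer: No shift-reduce conflicts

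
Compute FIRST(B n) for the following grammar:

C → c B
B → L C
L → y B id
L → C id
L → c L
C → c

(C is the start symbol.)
FIRST sets of the non-terminals involved (from the grammar, by fixed-point iteration):
  FIRST(B) = { 'c', 'y' }

To compute FIRST(B n), process the symbols left to right:
Symbol B is a non-terminal. Add FIRST(B) \ {ε} = { 'c', 'y' }
B is not nullable (ε ∉ FIRST(B)), so stop here.
FIRST(B n) = { 'c', 'y' }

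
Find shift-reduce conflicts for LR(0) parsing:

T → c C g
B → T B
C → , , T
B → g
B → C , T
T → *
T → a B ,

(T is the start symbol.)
A shift-reduce conflict occurs when an LR(0) state has both:
  - a complete (reduce) item [A → α .] (dot at the end), and
  - a shift item [B → β . c γ] (dot before a terminal).

Augment with T' → T and build the canonical LR(0) collection (I0 = CLOSURE({[T' → . T]}), then GOTO on every symbol after a dot until no new states appear). It has 18 states:
  I0: { [T → . *], [T → . a B ,], [T → . c C g], [T' → . T] }  — shift
  I1: { [T → * .] }  — reduce
  I2: { [T' → T .] }  — accept
  I3: { [B → . C , T], [B → . T B], [B → . g], [C → . , , T], [T → . *], [T → . a B ,], [T → . c C g], [T → a . B ,] }  — shift
  I4: { [C → . , , T], [T → c . C g] }  — shift
  I5: { [C → , . , T] }  — shift
  I6: { [T → c C . g] }  — shift
  I7: { [T → c C g .] }  — reduce
  I8: { [C → , , . T], [T → . *], [T → . a B ,], [T → . c C g] }  — shift
  I9: { [C → , , T .] }  — reduce
  I10: { [T → a B . ,] }  — shift
  I11: { [B → C . , T] }  — shift
  I12: { [B → . C , T], [B → . T B], [B → . g], [B → T . B], [C → . , , T], [T → . *], [T → . a B ,], [T → . c C g] }  — shift
  I13: { [B → g .] }  — reduce
  I14: { [B → T B .] }  — reduce
  I15: { [B → C , . T], [T → . *], [T → . a B ,], [T → . c C g] }  — shift
  I16: { [B → C , T .] }  — reduce
  I17: { [T → a B , .] }  — reduce

No state contains both a complete item and a shift item.

Answer: No shift-reduce conflicts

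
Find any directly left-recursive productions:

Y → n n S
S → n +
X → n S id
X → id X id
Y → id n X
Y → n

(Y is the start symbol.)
No direct left recursion

Direct left recursion occurs when N → N α for some non-terminal N (the right-hand side begins with the left-hand side itself).

Y → n n S: starts with n
S → n +: starts with n
X → n S id: starts with n
X → id X id: starts with id
Y → id n X: starts with id
Y → n: starts with n

No direct left recursion found.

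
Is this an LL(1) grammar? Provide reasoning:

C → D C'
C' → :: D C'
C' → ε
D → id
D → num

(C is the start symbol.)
Yes, the grammar is LL(1).

Relevant sets:
  FOLLOW(C') = { $ }

For C':
  PREDICT(C' → :: D C') = { '::' }
  PREDICT(C' → ε) = { $ }
For D:
  PREDICT(D → id) = { 'id' }
  PREDICT(D → num) = { 'num' }
C has a single production, so nothing to check there.

All predict sets are disjoint. The grammar IS LL(1).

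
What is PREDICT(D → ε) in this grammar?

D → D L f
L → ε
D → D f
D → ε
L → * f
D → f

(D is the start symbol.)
PREDICT(D → ε) = (FIRST(RHS) \ {ε}) ∪ (FOLLOW(D) if ε ∈ FIRST(RHS), i.e. RHS ⇒* ε)
The right-hand side is ε (FIRST(ε) = { ε }), so the predict set is FOLLOW(D) = { $, '*', 'f' }
PREDICT(D → ε) = { $, '*', 'f' }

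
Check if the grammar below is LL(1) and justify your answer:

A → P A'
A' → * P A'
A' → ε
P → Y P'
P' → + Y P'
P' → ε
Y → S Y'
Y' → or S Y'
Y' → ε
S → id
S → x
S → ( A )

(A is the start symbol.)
A grammar is LL(1) if for each non-terminal N with multiple productions, the predict sets of those productions are pairwise disjoint, where PREDICT(N → α) = (FIRST(α) \ {ε}) ∪ (FOLLOW(N) if α ⇒* ε).

Relevant sets:
  FOLLOW(A') = { $, ')' }
  FOLLOW(P') = { $, ')', '*' }
  FOLLOW(Y') = { $, ')', '*', '+' }

For A':
  PREDICT(A' → '*' P A') = { '*' }
  PREDICT(A' → ε) = { $, ')' }
For P':
  PREDICT(P' → '+' Y P') = { '+' }
  PREDICT(P' → ε) = { $, ')', '*' }
For Y':
  PREDICT(Y' → or S Y') = { 'or' }
  PREDICT(Y' → ε) = { $, ')', '*', '+' }
For S:
  PREDICT(S → id) = { 'id' }
  PREDICT(S → x) = { 'x' }
  PREDICT(S → '(' A ')') = { '(' }
A, P, Y have a single production, so nothing to check there.

All predict sets are disjoint. The grammar IS LL(1).

Answer: Yes, the grammar is LL(1).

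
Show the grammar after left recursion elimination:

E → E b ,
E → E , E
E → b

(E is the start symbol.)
E → b E'
E' → b , E'
E' → , E E'
E' → ε

E is directly left-recursive. The standard transformation for
  A → A α₁ | ... | A α_m | β₁ | ... | β_n
is
  A  → β₁ A' | ... | β_n A'
  A' → α₁ A' | ... | α_m A' | ε

E → b becomes E → b E'
E → E b , becomes E' → b , E'
E → E , E becomes E' → , E E'
Add E' → ε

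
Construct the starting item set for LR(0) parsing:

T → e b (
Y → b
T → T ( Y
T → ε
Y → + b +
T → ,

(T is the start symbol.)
{ [T → . ,], [T → . T ( Y], [T → . e b (], [T → .], [T' → . T] }

First, augment the grammar with T' → T
I₀ = CLOSURE({ [T' → . T] }):
  [T' → . T] has the dot before T: add [T → . e b (], [T → . T ( Y], [T → .], [T → . ,]
No further items can be added.

I₀ = { [T → . ,], [T → . T ( Y], [T → . e b (], [T → .], [T' → . T] }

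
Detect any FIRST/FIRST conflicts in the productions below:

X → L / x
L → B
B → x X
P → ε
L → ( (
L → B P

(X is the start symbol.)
Yes. L → B / L → B P on { 'x' }

A FIRST/FIRST conflict occurs when two productions N → α and N → β for the same non-terminal have FIRST(α) ∩ FIRST(β) ≠ ∅ (with ε ∈ FIRST of a nullable right-hand side, so two nullable alternatives also conflict).

FIRST sets of the non-terminals at (or reachable through a nullable prefix from) the front of some alternative:
  FIRST(B) = { 'x' }

Productions for L:
  L → B: FIRST = { 'x' }
  L → ( (: FIRST = { '(' }
  L → B P: FIRST = { 'x' }
X, B, P have only one production, so no FIRST/FIRST conflict is possible there.

Conflict for L: L → B and L → B P
  Overlap: { 'x' }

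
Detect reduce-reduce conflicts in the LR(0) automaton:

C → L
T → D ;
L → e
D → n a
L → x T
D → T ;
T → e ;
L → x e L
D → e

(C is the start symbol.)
No reduce-reduce conflicts

Augment with C' → C and build the canonical LR(0) collection (I0 = CLOSURE({[C' → . C]}), then GOTO on every symbol after a dot until no new states appear). It has 14 states:
  I0: { [C → . L], [C' → . C], [L → . e], [L → . x T], [L → . x e L] }  — shift
  I1: { [C' → C .] }  — accept
  I2: { [C → L .] }  — reduce
  I3: { [L → e .] }  — reduce
  I4: { [D → . T ;], [D → . e], [D → . n a], [L → x . T], [L → x . e L], [T → . D ;], [T → . e ;] }  — shift
  I5: { [T → D . ;] }  — shift
  I6: { [D → T . ;], [L → x T .] }  — shift, reduce
  I7: { [D → e .], [L → . e], [L → . x T], [L → . x e L], [L → x e . L], [T → e . ;] }  — shift, reduce
  I8: { [D → n . a] }  — shift
  I9: { [D → n a .] }  — reduce
  I10: { [T → e ; .] }  — reduce
  I11: { [L → x e L .] }  — reduce
  I12: { [D → T ; .] }  — reduce
  I13: { [T → D ; .] }  — reduce

No state contains more than one complete item.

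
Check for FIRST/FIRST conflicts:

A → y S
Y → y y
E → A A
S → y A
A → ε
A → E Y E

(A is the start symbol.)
A FIRST/FIRST conflict occurs when two productions N → α and N → β for the same non-terminal have FIRST(α) ∩ FIRST(β) ≠ ∅ (with ε ∈ FIRST of a nullable right-hand side, so two nullable alternatives also conflict).

FIRST sets of the non-terminals at (or reachable through a nullable prefix from) the front of some alternative:
  FIRST(E) = { 'y', ε }
  FIRST(Y) = { 'y' }

Productions for A:
  A → y S: FIRST = { 'y' }
  A → ε: FIRST = { ε }
  A → E Y E: FIRST = { 'y' }
Y, E, S have only one production, so no FIRST/FIRST conflict is possible there.

Conflict for A: A → y S and A → E Y E
  Overlap: { 'y' }

Answer: Yes. A → y S / A → E Y E on { 'y' }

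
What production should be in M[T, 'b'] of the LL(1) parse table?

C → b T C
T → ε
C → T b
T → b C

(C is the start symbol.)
T → ε, T → b C

To find M[T, 'b'], we find productions for T where 'b' is in the predict set (PREDICT(N → α) = (FIRST(α) \ {ε}) ∪ (FOLLOW(N) if α ⇒* ε)).

Relevant sets:
  FOLLOW(T) = { 'b' }

T → ε: PREDICT = { 'b' }
  'b' is in predict set, so this production goes in M[T, 'b']
T → b C: PREDICT = { 'b' }
  'b' is in predict set, so this production goes in M[T, 'b']

M[T, 'b'] = T → ε, T → b C  (a multiply-defined cell — the grammar is not LL(1))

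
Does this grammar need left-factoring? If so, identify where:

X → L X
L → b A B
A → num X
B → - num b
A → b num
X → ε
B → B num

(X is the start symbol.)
No, left-factoring is not needed

Left-factoring is needed when two productions for the same non-terminal
share a common prefix on the right-hand side.

Productions for X:
  X → L X
  X → ε
Productions for A:
  A → num X
  A → b num
Productions for B:
  B → - num b
  B → B num

No common prefixes found.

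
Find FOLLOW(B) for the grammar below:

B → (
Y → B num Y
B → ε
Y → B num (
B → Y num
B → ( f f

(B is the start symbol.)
{ $, 'num' }

B is the start symbol, so $ ∈ FOLLOW(B).
In Y → B num Y: B is followed by num Y, add FIRST(num Y) \ {ε} = { 'num' }
In Y → B num (: B is followed by num '(', add FIRST(num '(') \ {ε} = { 'num' }

Taking the union: FOLLOW(B) = { $, 'num' }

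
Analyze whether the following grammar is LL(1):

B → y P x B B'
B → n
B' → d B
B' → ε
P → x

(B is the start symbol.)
Relevant sets:
  FOLLOW(B') = { $, 'd' }

For B:
  PREDICT(B → y P x B B') = { 'y' }
  PREDICT(B → n) = { 'n' }
For B':
  PREDICT(B' → d B) = { 'd' }
  PREDICT(B' → ε) = { $, 'd' }
P has a single production, so nothing to check there.

Conflict found: Predict set conflict for B': { 'd' }
The grammar is NOT LL(1).

Answer: No. Predict set conflict for B': { 'd' }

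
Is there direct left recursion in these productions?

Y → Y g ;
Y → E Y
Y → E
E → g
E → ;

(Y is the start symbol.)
Y → Y g ;: LEFT RECURSIVE (starts with Y)
Y → E Y: starts with E
Y → E: starts with E
E → g: starts with g
E → ;: starts with ';'

The grammar has direct left recursion on: Y.

Answer: Yes, Y is left-recursive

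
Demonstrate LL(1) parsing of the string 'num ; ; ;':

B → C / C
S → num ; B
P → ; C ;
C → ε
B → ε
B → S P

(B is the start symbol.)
Stack is shown with the top on the left.

Stack        Input        Action
--------------------------------
B $          num ; ; ; $  output B → S P
S P $        num ; ; ; $  output S → num ; B
num ; B P $  num ; ; ; $  match 'num'
; B P $      ; ; ; $      match ';'
B P $        ; ; $        output B → ε
P $          ; ; $        output P → ; C ;
; C ; $      ; ; $        match ';'
C ; $        ; $          output C → ε
; $          ; $          match ';'
$            $            accept

The string is accepted.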